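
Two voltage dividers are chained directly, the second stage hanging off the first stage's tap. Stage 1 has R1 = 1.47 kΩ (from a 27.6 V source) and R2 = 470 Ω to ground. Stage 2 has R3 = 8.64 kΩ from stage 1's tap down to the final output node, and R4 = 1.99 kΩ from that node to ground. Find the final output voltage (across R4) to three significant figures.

V_out ≈ 1.21 V

Stage 2 presents R3+R4 = 10630 Ω as a load on stage 1's tap.
Stage 1's lower leg becomes R2‖(R3+R4) = 450.1 Ω, so V_mid = 27.6 × 450.1/1920 = 6.470 V.
Stage 2 is itself unloaded: V_out = V_mid × R4/(R3+R4) = 6.470 × 1990/10630 = 1.21 V.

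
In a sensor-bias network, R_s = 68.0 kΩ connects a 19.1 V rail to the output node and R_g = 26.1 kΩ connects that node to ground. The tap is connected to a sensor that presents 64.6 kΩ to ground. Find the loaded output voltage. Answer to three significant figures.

V_out ≈ 4.10 V

The load sits in parallel with R_g: R_g‖R_L = (26.1 × 64.6) / (26.1 + 64.6) = 18.59 kΩ.
V_out = 19.1 × 18.59 / (68.0 + 18.59) = 19.1 × 18.59/86.59 = 4.10 V.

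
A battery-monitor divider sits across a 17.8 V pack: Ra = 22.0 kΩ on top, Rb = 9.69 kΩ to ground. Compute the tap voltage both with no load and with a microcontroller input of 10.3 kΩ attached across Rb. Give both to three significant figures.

Open-circuit: V = 17.8 × 9.69/(22.0 + 9.69) = 5.44 V.
With the load, Rb becomes Rb‖R_L = 4.993 kΩ, so V = 17.8 × 4.993/26.99 = 3.29 V.

Unloaded: 5.44 V; loaded: 3.29 V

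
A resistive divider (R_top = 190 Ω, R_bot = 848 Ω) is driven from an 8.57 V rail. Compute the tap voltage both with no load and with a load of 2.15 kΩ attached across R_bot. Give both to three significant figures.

Open-circuit: V = 8.57 × 848/(190 + 848) = 7.00 V.
With the load, R_bot becomes R_bot‖R_L = 608.1 Ω, so V = 8.57 × 608.1/798.1 = 6.53 V.

Unloaded: 7.00 V; loaded: 6.53 V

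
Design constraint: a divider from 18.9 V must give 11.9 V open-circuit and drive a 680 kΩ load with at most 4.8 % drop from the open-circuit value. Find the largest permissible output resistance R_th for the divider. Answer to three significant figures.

R_th ≤ 34.3 kΩ

Loading drop = R_th/(R_th + R_L) ≤ 0.0480, so R_th ≤ R_L · ε/(1−ε) = 680 kΩ × 0.0480/0.9520 = 34.3 kΩ.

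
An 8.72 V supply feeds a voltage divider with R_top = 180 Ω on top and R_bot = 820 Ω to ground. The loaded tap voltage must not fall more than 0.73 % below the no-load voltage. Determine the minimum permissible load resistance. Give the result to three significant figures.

R_L(min) ≈ 20.1 kΩ

Output resistance R_th = R_top‖R_bot = (180 × 820)/1000 = 147.6 Ω.
The fractional drop is R_th/(R_th + R_L); requiring this ≤ 0.00730 gives R_L ≥ R_th(1/0.00730 − 1) = 147.6 × 136.0 = 20.1 kΩ.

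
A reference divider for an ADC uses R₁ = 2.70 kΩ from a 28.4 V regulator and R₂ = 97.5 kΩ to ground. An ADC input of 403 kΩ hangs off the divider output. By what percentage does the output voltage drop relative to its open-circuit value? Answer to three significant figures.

0.648 %

The divider's output (Thévenin) resistance is R₁‖R₂ = 2.627 kΩ.
Fractional drop under load = R_th/(R_th + R_L) = 2.627 / (2.627 + 403) = 0.006477.
So the output falls by 0.648 %.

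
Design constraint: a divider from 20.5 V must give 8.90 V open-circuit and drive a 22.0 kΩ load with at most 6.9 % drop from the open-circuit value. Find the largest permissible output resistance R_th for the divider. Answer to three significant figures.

Loading drop = R_th/(R_th + R_L) ≤ 0.0690, so R_th ≤ R_L · ε/(1−ε) = 22.0 kΩ × 0.0690/0.9310 = 1.63 kΩ.
(Any R1, R2 with R2/(R1+R2) = 0.434 and R1‖R2 ≤ 1.63 kΩ will meet the spec.)

R_th ≤ 1.63 kΩ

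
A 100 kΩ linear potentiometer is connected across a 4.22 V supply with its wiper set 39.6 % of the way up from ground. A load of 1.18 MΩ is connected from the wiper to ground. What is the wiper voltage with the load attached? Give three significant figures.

V ≈ 1.64 V

The wiper splits the pot into (1−α)R = 60.40 kΩ above and αR = 39.60 kΩ below.
Lower section ‖ load = 38.31 kΩ.
V_wiper = 4.22 × 38.31/(60.40 + 38.31) = 1.64 V.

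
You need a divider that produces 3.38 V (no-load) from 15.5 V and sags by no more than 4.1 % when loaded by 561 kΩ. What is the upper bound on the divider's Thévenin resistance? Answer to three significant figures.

Loading drop = R_th/(R_th + R_L) ≤ 0.0410, so R_th ≤ R_L · ε/(1−ε) = 561 kΩ × 0.0410/0.9590 = 24.0 kΩ.
(Any R1, R2 with R2/(R1+R2) = 0.218 and R1‖R2 ≤ 24.0 kΩ will meet the spec.)

R_th ≤ 24.0 kΩ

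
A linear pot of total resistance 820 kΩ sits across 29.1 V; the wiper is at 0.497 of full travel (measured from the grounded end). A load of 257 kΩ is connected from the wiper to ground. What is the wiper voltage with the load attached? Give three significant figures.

The wiper splits the pot into (1−α)R = 412.5 kΩ above and αR = 407.5 kΩ below.
Lower section ‖ load = 157.6 kΩ.
V_wiper = 29.1 × 157.6/(412.5 + 157.6) = 8.05 V.

V ≈ 8.05 V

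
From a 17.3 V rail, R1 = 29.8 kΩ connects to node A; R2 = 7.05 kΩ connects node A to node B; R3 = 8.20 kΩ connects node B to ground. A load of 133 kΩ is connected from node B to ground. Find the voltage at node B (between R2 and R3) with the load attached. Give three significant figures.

At node B, R3 is in parallel with the load: R3‖R_L = 7.724 kΩ.
Below node A the resistance is R2 + (R3‖R_L) = 14.77 kΩ, so V_A = 17.3 × 14.77/44.57 = 5.734 V.
Then V_B = V_A × (R3‖R_L)/(R2 + R3‖R_L) = 5.734 × 7.724/14.77 = 3.00 V.

V ≈ 3.00 V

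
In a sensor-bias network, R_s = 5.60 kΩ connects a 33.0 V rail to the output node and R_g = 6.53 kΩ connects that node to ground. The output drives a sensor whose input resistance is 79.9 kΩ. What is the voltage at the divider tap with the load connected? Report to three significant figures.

V_out ≈ 17.1 V

The load sits in parallel with R_g: R_g‖R_L = (6.53 × 79.9) / (6.53 + 79.9) = 6.037 kΩ.
V_out = 33.0 × 6.037 / (5.60 + 6.037) = 33.0 × 6.037/11.64 = 17.1 V.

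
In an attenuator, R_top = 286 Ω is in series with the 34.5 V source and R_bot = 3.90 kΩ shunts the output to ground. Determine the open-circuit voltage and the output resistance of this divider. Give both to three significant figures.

V_th = 32.1 V, R_th = 266 Ω

V_th is the open-circuit tap voltage: 34.5 × 3900/(286 + 3900) = 32.1 V.
With the supply zeroed, R_top and R_bot appear in parallel from the tap: R_th = R_top‖R_bot = (286 × 3900)/4186 = 266 Ω.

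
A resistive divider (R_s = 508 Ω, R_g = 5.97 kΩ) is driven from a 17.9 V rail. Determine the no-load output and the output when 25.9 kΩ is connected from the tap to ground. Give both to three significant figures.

Unloaded: 16.5 V; loaded: 16.2 V

Open-circuit: V = 17.9 × 5970/(508 + 5970) = 16.5 V.
With the load, R_g becomes R_g‖R_L = 4852 Ω, so V = 17.9 × 4852/5360 = 16.2 V.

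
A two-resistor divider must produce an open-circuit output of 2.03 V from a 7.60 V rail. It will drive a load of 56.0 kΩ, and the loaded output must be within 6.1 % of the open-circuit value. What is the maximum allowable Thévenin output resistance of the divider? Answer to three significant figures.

R_th ≤ 3.64 kΩ

Loading drop = R_th/(R_th + R_L) ≤ 0.0610, so R_th ≤ R_L · ε/(1−ε) = 56.0 kΩ × 0.0610/0.9390 = 3.64 kΩ.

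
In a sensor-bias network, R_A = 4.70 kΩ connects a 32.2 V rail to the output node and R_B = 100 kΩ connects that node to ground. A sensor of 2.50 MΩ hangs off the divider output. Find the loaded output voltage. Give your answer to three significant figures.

The load sits in parallel with R_B: R_B‖R_L = (100 × 2500) / (100 + 2500) = 96.15 kΩ.
V_out = 32.2 × 96.15 / (4.70 + 96.15) = 32.2 × 96.15/100.9 = 30.7 V.
(Unloaded it would have been 30.8 V.)

V_out ≈ 30.7 V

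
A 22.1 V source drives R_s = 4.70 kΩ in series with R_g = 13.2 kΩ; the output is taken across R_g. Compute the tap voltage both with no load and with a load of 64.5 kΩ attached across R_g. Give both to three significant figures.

Unloaded: 16.3 V; loaded: 15.5 V

Open-circuit: V = 22.1 × 13.2/(4.70 + 13.2) = 16.3 V.
With the load, R_g becomes R_g‖R_L = 10.96 kΩ, so V = 22.1 × 10.96/15.66 = 15.5 V.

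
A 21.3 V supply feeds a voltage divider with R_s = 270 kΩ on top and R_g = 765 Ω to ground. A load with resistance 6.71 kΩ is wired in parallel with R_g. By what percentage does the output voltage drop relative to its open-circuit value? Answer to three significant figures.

10.2 %

The divider's output (Thévenin) resistance is R_s‖R_g = 762.8 Ω.
Fractional drop under load = R_th/(R_th + R_L) = 762.8 / (762.8 + 6710) = 0.1021.
So the output falls by 10.2 %.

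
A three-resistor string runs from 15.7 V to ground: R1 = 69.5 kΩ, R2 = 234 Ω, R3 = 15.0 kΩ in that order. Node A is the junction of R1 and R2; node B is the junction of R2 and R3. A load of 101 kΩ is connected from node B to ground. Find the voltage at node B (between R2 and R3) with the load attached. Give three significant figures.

At node B, R3 is in parallel with the load: R3‖R_L = 13060 Ω.
Below node A the resistance is R2 + (R3‖R_L) = 13290 Ω, so V_A = 15.7 × 13290/82790 = 2.521 V.
Then V_B = V_A × (R3‖R_L)/(R2 + R3‖R_L) = 2.521 × 13060/13290 = 2.48 V.

V ≈ 2.48 V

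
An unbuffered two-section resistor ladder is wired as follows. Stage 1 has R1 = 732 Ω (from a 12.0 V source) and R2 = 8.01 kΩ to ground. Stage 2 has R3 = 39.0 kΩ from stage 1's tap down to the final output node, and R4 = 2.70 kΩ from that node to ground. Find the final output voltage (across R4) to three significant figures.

Stage 2 presents R3+R4 = 41700 Ω as a load on stage 1's tap.
Stage 1's lower leg becomes R2‖(R3+R4) = 6719 Ω, so V_mid = 12.0 × 6719/7451 = 10.82 V.
Stage 2 is itself unloaded: V_out = V_mid × R4/(R3+R4) = 10.82 × 2700/41700 = 0.701 V.

V_out ≈ 0.701 V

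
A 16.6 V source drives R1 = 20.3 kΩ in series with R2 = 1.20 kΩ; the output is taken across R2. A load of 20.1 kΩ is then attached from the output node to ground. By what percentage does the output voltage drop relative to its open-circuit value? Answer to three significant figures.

5.34 %

The divider's output (Thévenin) resistance is R1‖R2 = 1.133 kΩ.
Fractional drop under load = R_th/(R_th + R_L) = 1.133 / (1.133 + 20.1) = 0.05336.
So the output falls by 5.34 %.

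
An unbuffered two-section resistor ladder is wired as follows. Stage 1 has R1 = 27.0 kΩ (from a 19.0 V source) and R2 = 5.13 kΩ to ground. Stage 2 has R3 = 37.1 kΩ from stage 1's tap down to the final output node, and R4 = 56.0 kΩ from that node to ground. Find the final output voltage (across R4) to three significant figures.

V_out ≈ 1.74 V

Stage 2 presents R3+R4 = 93.10 kΩ as a load on stage 1's tap.
Stage 1's lower leg becomes R2‖(R3+R4) = 4.862 kΩ, so V_mid = 19.0 × 4.862/31.86 = 2.899 V.
Stage 2 is itself unloaded: V_out = V_mid × R4/(R3+R4) = 2.899 × 56.0/93.10 = 1.74 V.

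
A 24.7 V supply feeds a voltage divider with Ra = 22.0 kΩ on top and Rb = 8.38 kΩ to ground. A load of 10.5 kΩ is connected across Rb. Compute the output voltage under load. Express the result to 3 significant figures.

The load sits in parallel with Rb: Rb‖R_L = (8.38 × 10.5) / (8.38 + 10.5) = 4.660 kΩ.
V_out = 24.7 × 4.660 / (22.0 + 4.660) = 24.7 × 4.660/26.66 = 4.32 V.

V_out ≈ 4.32 V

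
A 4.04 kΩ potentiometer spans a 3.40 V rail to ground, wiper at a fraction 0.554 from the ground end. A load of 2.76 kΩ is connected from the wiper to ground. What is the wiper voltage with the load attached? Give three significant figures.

V ≈ 1.38 V

The wiper splits the pot into (1−α)R = 1.802 kΩ above and αR = 2.238 kΩ below.
Lower section ‖ load = 1.236 kΩ.
V_wiper = 3.40 × 1.236/(1.802 + 1.236) = 1.38 V.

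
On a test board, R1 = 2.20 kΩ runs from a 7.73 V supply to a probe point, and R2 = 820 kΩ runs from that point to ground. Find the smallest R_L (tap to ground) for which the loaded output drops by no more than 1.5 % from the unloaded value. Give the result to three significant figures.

R_L(min) ≈ 144 kΩ

Output resistance R_th = R1‖R2 = (2.20 × 820)/822.2 = 2.194 kΩ.
The fractional drop is R_th/(R_th + R_L); requiring this ≤ 0.0150 gives R_L ≥ R_th(1/0.0150 − 1) = 2.194 × 65.67 = 144 kΩ.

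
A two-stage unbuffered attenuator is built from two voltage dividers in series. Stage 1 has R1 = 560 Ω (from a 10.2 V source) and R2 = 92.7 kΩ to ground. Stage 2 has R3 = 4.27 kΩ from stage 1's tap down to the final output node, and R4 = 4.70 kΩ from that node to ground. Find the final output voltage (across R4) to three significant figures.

V_out ≈ 5.00 V

Stage 2 presents R3+R4 = 8970 Ω as a load on stage 1's tap.
Stage 1's lower leg becomes R2‖(R3+R4) = 8179 Ω, so V_mid = 10.2 × 8179/8739 = 9.546 V.
Stage 2 is itself unloaded: V_out = V_mid × R4/(R3+R4) = 9.546 × 4700/8970 = 5.00 V.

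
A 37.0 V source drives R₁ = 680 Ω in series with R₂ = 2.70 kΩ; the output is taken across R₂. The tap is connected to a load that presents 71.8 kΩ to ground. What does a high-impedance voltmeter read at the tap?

V_out ≈ 29.3 V

The load sits in parallel with R₂: R₂‖R_L = (2700 × 71800) / (2700 + 71800) = 2602 Ω.
V_out = 37.0 × 2602 / (680 + 2602) = 37.0 × 2602/3282 = 29.3 V.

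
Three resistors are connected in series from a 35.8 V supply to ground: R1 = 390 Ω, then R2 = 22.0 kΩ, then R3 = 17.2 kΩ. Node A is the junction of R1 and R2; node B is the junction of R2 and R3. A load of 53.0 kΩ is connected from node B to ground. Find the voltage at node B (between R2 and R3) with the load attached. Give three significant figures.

V ≈ 13.1 V

At node B, R3 is in parallel with the load: R3‖R_L = 12990 Ω.
Below node A the resistance is R2 + (R3‖R_L) = 34990 Ω, so V_A = 35.8 × 34990/35380 = 35.41 V.
Then V_B = V_A × (R3‖R_L)/(R2 + R3‖R_L) = 35.41 × 12990/34990 = 13.1 V.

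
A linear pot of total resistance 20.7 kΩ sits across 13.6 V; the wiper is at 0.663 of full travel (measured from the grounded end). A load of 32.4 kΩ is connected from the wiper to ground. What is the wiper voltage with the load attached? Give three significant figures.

The wiper splits the pot into (1−α)R = 6.976 kΩ above and αR = 13.72 kΩ below.
Lower section ‖ load = 9.641 kΩ.
V_wiper = 13.6 × 9.641/(6.976 + 9.641) = 7.89 V.

V ≈ 7.89 V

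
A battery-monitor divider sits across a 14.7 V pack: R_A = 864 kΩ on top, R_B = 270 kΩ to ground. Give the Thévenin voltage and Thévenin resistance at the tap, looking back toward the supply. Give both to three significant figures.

V_th is the open-circuit tap voltage: 14.7 × 270/(864 + 270) = 3.50 V.
With the supply zeroed, R_A and R_B appear in parallel from the tap: R_th = R_A‖R_B = (864 × 270)/1134 = 206 kΩ.

V_th = 3.50 V, R_th = 206 kΩ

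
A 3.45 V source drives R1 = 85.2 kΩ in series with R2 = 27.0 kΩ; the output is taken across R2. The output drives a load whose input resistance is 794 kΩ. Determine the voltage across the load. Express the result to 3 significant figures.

The load sits in parallel with R2: R2‖R_L = (27.0 × 794) / (27.0 + 794) = 26.11 kΩ.
V_out = 3.45 × 26.11 / (85.2 + 26.11) = 3.45 × 26.11/111.3 = 0.809 V.

V_out ≈ 0.809 V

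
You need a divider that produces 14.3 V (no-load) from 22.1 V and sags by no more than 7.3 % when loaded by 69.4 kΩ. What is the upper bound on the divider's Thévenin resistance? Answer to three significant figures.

Loading drop = R_th/(R_th + R_L) ≤ 0.0730, so R_th ≤ R_L · ε/(1−ε) = 69.4 kΩ × 0.0730/0.9270 = 5.47 kΩ.
(Any R1, R2 with R2/(R1+R2) = 0.647 and R1‖R2 ≤ 5.47 kΩ will meet the spec.)

R_th ≤ 5.47 kΩ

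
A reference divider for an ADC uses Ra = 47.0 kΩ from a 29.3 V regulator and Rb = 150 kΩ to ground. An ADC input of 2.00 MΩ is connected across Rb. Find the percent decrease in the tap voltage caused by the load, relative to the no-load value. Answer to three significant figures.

The divider's output (Thévenin) resistance is Ra‖Rb = 35.79 kΩ.
Fractional drop under load = R_th/(R_th + R_L) = 35.79 / (35.79 + 2000) = 0.01758.
So the output falls by 1.76 %.

1.76 %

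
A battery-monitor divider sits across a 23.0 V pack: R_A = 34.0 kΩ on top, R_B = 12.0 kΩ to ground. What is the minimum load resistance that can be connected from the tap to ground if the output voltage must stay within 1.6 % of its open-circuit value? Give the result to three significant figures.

R_L(min) ≈ 545 kΩ

Output resistance R_th = R_A‖R_B = (34.0 × 12.0)/46.00 = 8.870 kΩ.
The fractional drop is R_th/(R_th + R_L); requiring this ≤ 0.0160 gives R_L ≥ R_th(1/0.0160 − 1) = 8.870 × 61.50 = 545 kΩ.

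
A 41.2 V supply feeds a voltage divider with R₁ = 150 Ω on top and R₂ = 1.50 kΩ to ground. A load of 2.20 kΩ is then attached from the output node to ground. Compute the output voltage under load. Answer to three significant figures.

V_out ≈ 35.3 V

The load sits in parallel with R₂: R₂‖R_L = (1500 × 2200) / (1500 + 2200) = 891.9 Ω.
V_out = 41.2 × 891.9 / (150 + 891.9) = 41.2 × 891.9/1042 = 35.3 V.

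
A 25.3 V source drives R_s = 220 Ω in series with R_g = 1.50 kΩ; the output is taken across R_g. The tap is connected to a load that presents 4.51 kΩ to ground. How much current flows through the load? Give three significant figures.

I_L ≈ 4.69 mA

R_g‖R_L = 1126 Ω; V_out = 25.3 × 1126/1346 = 21.16 V.
I_L = V_out / R_L = 21.16 / 4.51 kΩ = 4.69 mA.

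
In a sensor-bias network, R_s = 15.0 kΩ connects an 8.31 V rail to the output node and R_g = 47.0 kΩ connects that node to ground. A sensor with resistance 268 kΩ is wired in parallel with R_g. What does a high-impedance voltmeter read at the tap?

V_out ≈ 6.04 V

The load sits in parallel with R_g: R_g‖R_L = (47.0 × 268) / (47.0 + 268) = 39.99 kΩ.
V_out = 8.31 × 39.99 / (15.0 + 39.99) = 8.31 × 39.99/54.99 = 6.04 V.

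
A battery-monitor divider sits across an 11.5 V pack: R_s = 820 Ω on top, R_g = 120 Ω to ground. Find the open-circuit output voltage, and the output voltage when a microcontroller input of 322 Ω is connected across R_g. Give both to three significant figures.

Open-circuit: V = 11.5 × 120/(820 + 120) = 1.47 V.
With the load, R_g becomes R_g‖R_L = 87.42 Ω, so V = 11.5 × 87.42/907.4 = 1.11 V.

Unloaded: 1.47 V; loaded: 1.11 V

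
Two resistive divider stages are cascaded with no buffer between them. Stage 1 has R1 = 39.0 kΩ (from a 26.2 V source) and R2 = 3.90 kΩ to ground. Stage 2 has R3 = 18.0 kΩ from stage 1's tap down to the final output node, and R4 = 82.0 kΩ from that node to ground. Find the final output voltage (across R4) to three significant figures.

V_out ≈ 1.89 V

Stage 2 presents R3+R4 = 100.0 kΩ as a load on stage 1's tap.
Stage 1's lower leg becomes R2‖(R3+R4) = 3.754 kΩ, so V_mid = 26.2 × 3.754/42.75 = 2.300 V.
Stage 2 is itself unloaded: V_out = V_mid × R4/(R3+R4) = 2.300 × 82.0/100.0 = 1.89 V.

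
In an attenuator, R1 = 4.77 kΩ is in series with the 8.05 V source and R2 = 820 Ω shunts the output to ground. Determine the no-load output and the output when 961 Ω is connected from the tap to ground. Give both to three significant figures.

Unloaded: 1.18 V; loaded: 0.683 V

Open-circuit: V = 8.05 × 820/(4770 + 820) = 1.18 V.
With the load, R2 becomes R2‖R_L = 442.5 Ω, so V = 8.05 × 442.5/5212 = 0.683 V.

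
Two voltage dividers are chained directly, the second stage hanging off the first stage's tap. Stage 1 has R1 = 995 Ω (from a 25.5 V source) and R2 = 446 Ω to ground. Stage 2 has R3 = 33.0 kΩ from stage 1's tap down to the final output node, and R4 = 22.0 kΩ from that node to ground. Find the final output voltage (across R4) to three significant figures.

V_out ≈ 3.14 V

Stage 2 presents R3+R4 = 55000 Ω as a load on stage 1's tap.
Stage 1's lower leg becomes R2‖(R3+R4) = 442.4 Ω, so V_mid = 25.5 × 442.4/1437 = 7.848 V.
Stage 2 is itself unloaded: V_out = V_mid × R4/(R3+R4) = 7.848 × 22000/55000 = 3.14 V.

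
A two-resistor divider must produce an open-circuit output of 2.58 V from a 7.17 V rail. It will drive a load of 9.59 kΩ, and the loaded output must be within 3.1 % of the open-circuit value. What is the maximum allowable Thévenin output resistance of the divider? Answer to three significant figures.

R_th ≤ 307 Ω

Loading drop = R_th/(R_th + R_L) ≤ 0.0310, so R_th ≤ R_L · ε/(1−ε) = 9.59 kΩ × 0.0310/0.9690 = 307 Ω.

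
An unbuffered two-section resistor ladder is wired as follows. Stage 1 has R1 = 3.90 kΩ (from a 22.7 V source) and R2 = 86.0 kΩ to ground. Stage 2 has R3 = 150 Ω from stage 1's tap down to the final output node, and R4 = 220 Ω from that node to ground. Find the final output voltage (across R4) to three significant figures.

V_out ≈ 1.16 V

Stage 2 presents R3+R4 = 370.0 Ω as a load on stage 1's tap.
Stage 1's lower leg becomes R2‖(R3+R4) = 368.4 Ω, so V_mid = 22.7 × 368.4/4268 = 1.959 V.
Stage 2 is itself unloaded: V_out = V_mid × R4/(R3+R4) = 1.959 × 220/370.0 = 1.16 V.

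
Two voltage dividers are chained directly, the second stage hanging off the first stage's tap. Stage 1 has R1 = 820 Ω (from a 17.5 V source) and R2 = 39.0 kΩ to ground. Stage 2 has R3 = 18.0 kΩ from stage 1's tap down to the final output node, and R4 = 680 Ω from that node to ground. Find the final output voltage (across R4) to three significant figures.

V_out ≈ 0.598 V

Stage 2 presents R3+R4 = 18680 Ω as a load on stage 1's tap.
Stage 1's lower leg becomes R2‖(R3+R4) = 12630 Ω, so V_mid = 17.5 × 12630/13450 = 16.43 V.
Stage 2 is itself unloaded: V_out = V_mid × R4/(R3+R4) = 16.43 × 680/18680 = 0.598 V.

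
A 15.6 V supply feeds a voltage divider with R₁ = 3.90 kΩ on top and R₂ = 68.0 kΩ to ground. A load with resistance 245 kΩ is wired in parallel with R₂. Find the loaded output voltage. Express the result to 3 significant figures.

The load sits in parallel with R₂: R₂‖R_L = (68.0 × 245) / (68.0 + 245) = 53.23 kΩ.
V_out = 15.6 × 53.23 / (3.90 + 53.23) = 15.6 × 53.23/57.13 = 14.5 V.

V_out ≈ 14.5 V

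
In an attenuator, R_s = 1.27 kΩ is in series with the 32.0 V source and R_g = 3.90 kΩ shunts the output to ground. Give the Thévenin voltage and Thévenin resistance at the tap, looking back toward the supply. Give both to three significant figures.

V_th = 24.1 V, R_th = 958 Ω

V_th is the open-circuit tap voltage: 32.0 × 3.90/(1.27 + 3.90) = 24.1 V.
With the supply zeroed, R_s and R_g appear in parallel from the tap: R_th = R_s‖R_g = (1.27 × 3.90)/5.170 = 958 Ω.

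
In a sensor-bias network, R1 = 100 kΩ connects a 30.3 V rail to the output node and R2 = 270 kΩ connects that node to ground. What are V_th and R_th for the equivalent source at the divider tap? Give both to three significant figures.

V_th = 22.1 V, R_th = 73.0 kΩ

V_th is the open-circuit tap voltage: 30.3 × 270/(100 + 270) = 22.1 V.
With the supply zeroed, R1 and R2 appear in parallel from the tap: R_th = R1‖R2 = (100 × 270)/370.0 = 73.0 kΩ.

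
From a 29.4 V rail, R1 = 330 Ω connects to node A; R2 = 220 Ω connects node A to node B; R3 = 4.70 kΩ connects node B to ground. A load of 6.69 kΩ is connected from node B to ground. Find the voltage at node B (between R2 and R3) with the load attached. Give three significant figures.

V ≈ 24.5 V

At node B, R3 is in parallel with the load: R3‖R_L = 2761 Ω.
Below node A the resistance is R2 + (R3‖R_L) = 2981 Ω, so V_A = 29.4 × 2981/3311 = 26.47 V.
Then V_B = V_A × (R3‖R_L)/(R2 + R3‖R_L) = 26.47 × 2761/2981 = 24.5 V.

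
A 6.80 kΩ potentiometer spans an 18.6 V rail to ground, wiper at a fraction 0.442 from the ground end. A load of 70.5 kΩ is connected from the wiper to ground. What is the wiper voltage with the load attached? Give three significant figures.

V ≈ 8.03 V

The wiper splits the pot into (1−α)R = 3.794 kΩ above and αR = 3.006 kΩ below.
Lower section ‖ load = 2.883 kΩ.
V_wiper = 18.6 × 2.883/(3.794 + 2.883) = 8.03 V.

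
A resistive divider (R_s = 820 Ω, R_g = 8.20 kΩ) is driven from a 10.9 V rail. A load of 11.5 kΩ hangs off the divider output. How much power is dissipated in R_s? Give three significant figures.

Total resistance from the source is R_s + (R_g‖R_L) = 5607 Ω, so I = 10.9/5607 Ω = 1.944 mA.
P = I²·R_s = (1.944 mA)² × 820 Ω = 3.10 mW.

P ≈ 3.10 mW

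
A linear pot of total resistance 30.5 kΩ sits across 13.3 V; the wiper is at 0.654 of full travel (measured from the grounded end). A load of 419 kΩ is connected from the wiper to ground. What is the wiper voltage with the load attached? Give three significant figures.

V ≈ 8.56 V

The wiper splits the pot into (1−α)R = 10.55 kΩ above and αR = 19.95 kΩ below.
Lower section ‖ load = 19.04 kΩ.
V_wiper = 13.3 × 19.04/(10.55 + 19.04) = 8.56 V.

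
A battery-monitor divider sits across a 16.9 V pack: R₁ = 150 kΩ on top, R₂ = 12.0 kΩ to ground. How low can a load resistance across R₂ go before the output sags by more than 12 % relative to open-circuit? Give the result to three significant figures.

Output resistance R_th = R₁‖R₂ = (150 × 12.0)/162.0 = 11.11 kΩ.
The fractional drop is R_th/(R_th + R_L); requiring this ≤ 0.120 gives R_L ≥ R_th(1/0.120 − 1) = 11.11 × 7.333 = 81.5 kΩ.

R_L(min) ≈ 81.5 kΩ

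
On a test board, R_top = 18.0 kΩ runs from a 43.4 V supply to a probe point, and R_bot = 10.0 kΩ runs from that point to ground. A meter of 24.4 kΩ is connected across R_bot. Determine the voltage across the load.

The load sits in parallel with R_bot: R_bot‖R_L = (10.0 × 24.4) / (10.0 + 24.4) = 7.093 kΩ.
V_out = 43.4 × 7.093 / (18.0 + 7.093) = 43.4 × 7.093/25.09 = 12.3 V.
(Unloaded it would have been 15.5 V.)

V_out ≈ 12.3 V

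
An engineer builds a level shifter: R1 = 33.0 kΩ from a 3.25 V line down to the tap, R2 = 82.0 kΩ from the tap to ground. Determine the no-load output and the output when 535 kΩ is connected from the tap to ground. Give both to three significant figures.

Unloaded: 2.32 V; loaded: 2.22 V

Open-circuit: V = 3.25 × 82.0/(33.0 + 82.0) = 2.32 V.
With the load, R2 becomes R2‖R_L = 71.10 kΩ, so V = 3.25 × 71.10/104.1 = 2.22 V.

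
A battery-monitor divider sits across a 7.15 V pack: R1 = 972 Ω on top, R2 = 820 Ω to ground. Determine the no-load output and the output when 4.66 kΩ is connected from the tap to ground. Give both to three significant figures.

Open-circuit: V = 7.15 × 820/(972 + 820) = 3.27 V.
With the load, R2 becomes R2‖R_L = 697.3 Ω, so V = 7.15 × 697.3/1669 = 2.99 V.

Unloaded: 3.27 V; loaded: 2.99 V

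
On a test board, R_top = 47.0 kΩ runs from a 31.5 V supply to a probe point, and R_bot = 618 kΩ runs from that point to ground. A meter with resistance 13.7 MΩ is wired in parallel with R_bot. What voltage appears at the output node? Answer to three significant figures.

V_out ≈ 29.2 V

The load sits in parallel with R_bot: R_bot‖R_L = (618 × 13700) / (618 + 13700) = 591.3 kΩ.
V_out = 31.5 × 591.3 / (47.0 + 591.3) = 31.5 × 591.3/638.3 = 29.2 V.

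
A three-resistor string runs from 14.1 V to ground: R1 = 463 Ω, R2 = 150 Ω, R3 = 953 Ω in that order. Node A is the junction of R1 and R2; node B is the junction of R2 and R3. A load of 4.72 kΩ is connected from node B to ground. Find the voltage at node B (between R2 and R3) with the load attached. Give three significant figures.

At node B, R3 is in parallel with the load: R3‖R_L = 792.9 Ω.
Below node A the resistance is R2 + (R3‖R_L) = 942.9 Ω, so V_A = 14.1 × 942.9/1406 = 9.457 V.
Then V_B = V_A × (R3‖R_L)/(R2 + R3‖R_L) = 9.457 × 792.9/942.9 = 7.95 V.

V ≈ 7.95 V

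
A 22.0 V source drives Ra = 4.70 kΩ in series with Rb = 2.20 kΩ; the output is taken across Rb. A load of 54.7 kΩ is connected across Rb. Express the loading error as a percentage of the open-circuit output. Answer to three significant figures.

The divider's output (Thévenin) resistance is Ra‖Rb = 1.499 kΩ.
Fractional drop under load = R_th/(R_th + R_L) = 1.499 / (1.499 + 54.7) = 0.02667.
So the output falls by 2.67 %.

2.67 %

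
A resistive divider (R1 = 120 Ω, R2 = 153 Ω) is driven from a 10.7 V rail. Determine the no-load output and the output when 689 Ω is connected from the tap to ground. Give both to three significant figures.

Unloaded: 6.00 V; loaded: 5.46 V

Open-circuit: V = 10.7 × 153/(120 + 153) = 6.00 V.
With the load, R2 becomes R2‖R_L = 125.2 Ω, so V = 10.7 × 125.2/245.2 = 5.46 V.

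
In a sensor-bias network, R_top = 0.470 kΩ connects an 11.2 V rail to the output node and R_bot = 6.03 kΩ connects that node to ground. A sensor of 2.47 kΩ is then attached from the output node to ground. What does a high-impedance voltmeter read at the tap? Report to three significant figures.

The load sits in parallel with R_bot: R_bot‖R_L = (6030 × 2470) / (6030 + 2470) = 1752 Ω.
V_out = 11.2 × 1752 / (470 + 1752) = 11.2 × 1752/2222 = 8.83 V.
(Unloaded it would have been 10.4 V.)

V_out ≈ 8.83 V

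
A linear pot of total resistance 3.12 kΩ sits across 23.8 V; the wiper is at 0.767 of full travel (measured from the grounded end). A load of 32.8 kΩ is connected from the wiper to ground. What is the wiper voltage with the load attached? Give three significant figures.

The wiper splits the pot into (1−α)R = 727.0 Ω above and αR = 2393 Ω below.
Lower section ‖ load = 2230 Ω.
V_wiper = 23.8 × 2230/(727.0 + 2230) = 17.9 V.

V ≈ 17.9 V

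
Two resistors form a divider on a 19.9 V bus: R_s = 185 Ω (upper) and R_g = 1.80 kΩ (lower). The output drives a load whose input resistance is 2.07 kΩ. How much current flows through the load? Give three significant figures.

R_g‖R_L = 962.8 Ω; V_out = 19.9 × 962.8/1148 = 16.69 V.
I_L = V_out / R_L = 16.69 / 2.07 kΩ = 8.06 mA.

I_L ≈ 8.06 mA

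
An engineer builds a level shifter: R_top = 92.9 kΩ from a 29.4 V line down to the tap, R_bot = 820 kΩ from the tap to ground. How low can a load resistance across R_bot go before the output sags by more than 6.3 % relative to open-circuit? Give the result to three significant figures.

R_L(min) ≈ 1.24 MΩ

Output resistance R_th = R_top‖R_bot = (92.9 × 820)/912.9 = 83.45 kΩ.
The fractional drop is R_th/(R_th + R_L); requiring this ≤ 0.0630 gives R_L ≥ R_th(1/0.0630 − 1) = 83.45 × 14.87 = 1.24 MΩ.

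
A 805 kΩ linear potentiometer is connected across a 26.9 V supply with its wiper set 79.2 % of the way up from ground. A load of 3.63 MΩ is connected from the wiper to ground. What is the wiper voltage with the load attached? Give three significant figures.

The wiper splits the pot into (1−α)R = 167.4 kΩ above and αR = 637.6 kΩ below.
Lower section ‖ load = 542.3 kΩ.
V_wiper = 26.9 × 542.3/(167.4 + 542.3) = 20.6 V.

V ≈ 20.6 V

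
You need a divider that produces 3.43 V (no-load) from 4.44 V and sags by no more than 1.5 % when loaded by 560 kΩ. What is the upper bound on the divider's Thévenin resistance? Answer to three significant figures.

R_th ≤ 8.53 kΩ

Loading drop = R_th/(R_th + R_L) ≤ 0.0150, so R_th ≤ R_L · ε/(1−ε) = 560 kΩ × 0.0150/0.9850 = 8.53 kΩ.
(Any R1, R2 with R2/(R1+R2) = 0.773 and R1‖R2 ≤ 8.53 kΩ will meet the spec.)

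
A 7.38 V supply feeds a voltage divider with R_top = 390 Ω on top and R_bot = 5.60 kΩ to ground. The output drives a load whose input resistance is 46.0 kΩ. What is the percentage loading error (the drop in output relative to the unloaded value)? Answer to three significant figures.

0.786 %

The divider's output (Thévenin) resistance is R_top‖R_bot = 364.6 Ω.
Fractional drop under load = R_th/(R_th + R_L) = 364.6 / (364.6 + 46000) = 0.007864.
So the output falls by 0.786 %.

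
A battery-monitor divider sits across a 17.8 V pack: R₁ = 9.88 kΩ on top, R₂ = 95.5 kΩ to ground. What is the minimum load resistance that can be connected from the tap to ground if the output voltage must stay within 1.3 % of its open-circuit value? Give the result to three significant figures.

R_L(min) ≈ 680 kΩ

Output resistance R_th = R₁‖R₂ = (9.88 × 95.5)/105.4 = 8.954 kΩ.
The fractional drop is R_th/(R_th + R_L); requiring this ≤ 0.0130 gives R_L ≥ R_th(1/0.0130 − 1) = 8.954 × 75.92 = 680 kΩ.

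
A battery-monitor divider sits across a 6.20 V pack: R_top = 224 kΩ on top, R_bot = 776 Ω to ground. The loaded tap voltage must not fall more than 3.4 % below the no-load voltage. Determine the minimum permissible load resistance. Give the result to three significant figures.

R_L(min) ≈ 22.0 kΩ

Output resistance R_th = R_top‖R_bot = (224000 × 776)/224800 = 773.3 Ω.
The fractional drop is R_th/(R_th + R_L); requiring this ≤ 0.0340 gives R_L ≥ R_th(1/0.0340 − 1) = 773.3 × 28.41 = 22.0 kΩ.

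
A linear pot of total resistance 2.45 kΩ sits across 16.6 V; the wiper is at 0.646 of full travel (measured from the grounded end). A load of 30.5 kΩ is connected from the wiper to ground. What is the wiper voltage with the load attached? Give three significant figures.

The wiper splits the pot into (1−α)R = 867.3 Ω above and αR = 1583 Ω below.
Lower section ‖ load = 1505 Ω.
V_wiper = 16.6 × 1505/(867.3 + 1505) = 10.5 V.

V ≈ 10.5 V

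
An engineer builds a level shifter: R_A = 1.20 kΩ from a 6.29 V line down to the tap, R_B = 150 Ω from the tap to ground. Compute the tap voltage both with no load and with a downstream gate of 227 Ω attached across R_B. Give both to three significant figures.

Unloaded: 0.699 V; loaded: 0.440 V

Open-circuit: V = 6.29 × 150/(1200 + 150) = 0.699 V.
With the load, R_B becomes R_B‖R_L = 90.32 Ω, so V = 6.29 × 90.32/1290 = 0.440 V.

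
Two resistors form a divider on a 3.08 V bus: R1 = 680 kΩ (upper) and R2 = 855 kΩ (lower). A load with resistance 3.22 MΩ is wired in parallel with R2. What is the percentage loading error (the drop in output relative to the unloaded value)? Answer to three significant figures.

10.5 %

Unloaded V = 3.08 × 855/1535 = 1.7156 V.
Loaded: R2‖R_L = 675.6 kΩ, giving V = 3.08 × 675.6/1356 = 1.5350 V.
Drop = (1.7156 − 1.5350) / 1.7156 = 10.5 %.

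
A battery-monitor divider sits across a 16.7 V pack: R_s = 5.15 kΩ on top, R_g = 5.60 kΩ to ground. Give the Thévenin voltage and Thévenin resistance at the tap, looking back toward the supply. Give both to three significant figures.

V_th is the open-circuit tap voltage: 16.7 × 5.60/(5.15 + 5.60) = 8.70 V.
With the supply zeroed, R_s and R_g appear in parallel from the tap: R_th = R_s‖R_g = (5.15 × 5.60)/10.75 = 2.68 kΩ.

V_th = 8.70 V, R_th = 2.68 kΩ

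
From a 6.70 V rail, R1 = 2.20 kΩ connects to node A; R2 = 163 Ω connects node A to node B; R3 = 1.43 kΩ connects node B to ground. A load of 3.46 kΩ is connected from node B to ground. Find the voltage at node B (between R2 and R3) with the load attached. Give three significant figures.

At node B, R3 is in parallel with the load: R3‖R_L = 1012 Ω.
Below node A the resistance is R2 + (R3‖R_L) = 1175 Ω, so V_A = 6.70 × 1175/3375 = 2.332 V.
Then V_B = V_A × (R3‖R_L)/(R2 + R3‖R_L) = 2.332 × 1012/1175 = 2.01 V.

V ≈ 2.01 V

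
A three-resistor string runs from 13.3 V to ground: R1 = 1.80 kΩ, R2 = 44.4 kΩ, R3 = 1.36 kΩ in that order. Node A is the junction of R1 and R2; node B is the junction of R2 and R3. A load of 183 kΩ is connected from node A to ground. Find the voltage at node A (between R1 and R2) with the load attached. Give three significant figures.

V ≈ 12.7 V

Below node A the series string R2+R3 = 45.76 kΩ sits in parallel with the 183 kΩ load: 36.61 kΩ.
V_A = 13.3 × 36.61/(1.80 + 36.61) = 12.7 V.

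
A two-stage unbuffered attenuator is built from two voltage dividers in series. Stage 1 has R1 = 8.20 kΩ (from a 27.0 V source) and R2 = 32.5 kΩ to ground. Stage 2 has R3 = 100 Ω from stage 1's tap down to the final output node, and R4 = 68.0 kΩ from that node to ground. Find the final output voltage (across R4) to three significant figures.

V_out ≈ 19.6 V

Stage 2 presents R3+R4 = 68100 Ω as a load on stage 1's tap.
Stage 1's lower leg becomes R2‖(R3+R4) = 22000 Ω, so V_mid = 27.0 × 22000/30200 = 19.67 V.
Stage 2 is itself unloaded: V_out = V_mid × R4/(R3+R4) = 19.67 × 68000/68100 = 19.6 V.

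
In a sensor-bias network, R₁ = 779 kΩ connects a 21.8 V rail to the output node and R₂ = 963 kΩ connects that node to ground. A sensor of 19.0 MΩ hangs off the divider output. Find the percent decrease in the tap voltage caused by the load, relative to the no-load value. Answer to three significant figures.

The divider's output (Thévenin) resistance is R₁‖R₂ = 430.6 kΩ.
Fractional drop under load = R_th/(R_th + R_L) = 430.6 / (430.6 + 19000) = 0.02216.
So the output falls by 2.22 %.

2.22 %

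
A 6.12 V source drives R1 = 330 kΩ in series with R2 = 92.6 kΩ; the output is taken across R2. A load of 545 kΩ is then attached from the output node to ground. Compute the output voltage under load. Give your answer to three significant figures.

V_out ≈ 1.18 V

The load sits in parallel with R2: R2‖R_L = (92.6 × 545) / (92.6 + 545) = 79.15 kΩ.
V_out = 6.12 × 79.15 / (330 + 79.15) = 6.12 × 79.15/409.2 = 1.18 V.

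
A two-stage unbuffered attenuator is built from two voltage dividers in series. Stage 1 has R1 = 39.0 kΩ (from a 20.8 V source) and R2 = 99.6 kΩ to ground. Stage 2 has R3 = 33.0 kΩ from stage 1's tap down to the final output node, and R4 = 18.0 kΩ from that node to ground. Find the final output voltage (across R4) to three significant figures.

Stage 2 presents R3+R4 = 51.00 kΩ as a load on stage 1's tap.
Stage 1's lower leg becomes R2‖(R3+R4) = 33.73 kΩ, so V_mid = 20.8 × 33.73/72.73 = 9.646 V.
Stage 2 is itself unloaded: V_out = V_mid × R4/(R3+R4) = 9.646 × 18.0/51.00 = 3.40 V.

V_out ≈ 3.40 V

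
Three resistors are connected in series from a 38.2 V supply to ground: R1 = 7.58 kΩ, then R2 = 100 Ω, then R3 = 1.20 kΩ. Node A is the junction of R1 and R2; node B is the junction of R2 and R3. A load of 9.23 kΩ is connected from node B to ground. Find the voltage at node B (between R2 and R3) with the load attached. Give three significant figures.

V ≈ 4.64 V

At node B, R3 is in parallel with the load: R3‖R_L = 1062 Ω.
Below node A the resistance is R2 + (R3‖R_L) = 1162 Ω, so V_A = 38.2 × 1162/8742 = 5.077 V.
Then V_B = V_A × (R3‖R_L)/(R2 + R3‖R_L) = 5.077 × 1062/1162 = 4.64 V.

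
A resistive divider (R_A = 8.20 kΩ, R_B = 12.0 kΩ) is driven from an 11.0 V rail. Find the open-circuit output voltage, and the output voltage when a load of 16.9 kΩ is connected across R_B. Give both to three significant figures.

Open-circuit: V = 11.0 × 12.0/(8.20 + 12.0) = 6.53 V.
With the load, R_B becomes R_B‖R_L = 7.017 kΩ, so V = 11.0 × 7.017/15.22 = 5.07 V.

Unloaded: 6.53 V; loaded: 5.07 V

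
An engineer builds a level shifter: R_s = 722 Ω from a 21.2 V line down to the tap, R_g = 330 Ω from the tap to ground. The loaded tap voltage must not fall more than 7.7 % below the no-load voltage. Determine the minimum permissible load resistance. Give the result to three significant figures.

R_L(min) ≈ 2.71 kΩ

Output resistance R_th = R_s‖R_g = (722 × 330)/1052 = 226.5 Ω.
The fractional drop is R_th/(R_th + R_L); requiring this ≤ 0.0770 gives R_L ≥ R_th(1/0.0770 − 1) = 226.5 × 11.99 = 2.71 kΩ.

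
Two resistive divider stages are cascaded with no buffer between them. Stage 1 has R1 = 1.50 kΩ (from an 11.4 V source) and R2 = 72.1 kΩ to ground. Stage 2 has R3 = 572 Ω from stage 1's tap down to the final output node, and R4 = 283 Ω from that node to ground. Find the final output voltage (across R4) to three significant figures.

V_out ≈ 1.36 V

Stage 2 presents R3+R4 = 855.0 Ω as a load on stage 1's tap.
Stage 1's lower leg becomes R2‖(R3+R4) = 845.0 Ω, so V_mid = 11.4 × 845.0/2345 = 4.108 V.
Stage 2 is itself unloaded: V_out = V_mid × R4/(R3+R4) = 4.108 × 283/855.0 = 1.36 V.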